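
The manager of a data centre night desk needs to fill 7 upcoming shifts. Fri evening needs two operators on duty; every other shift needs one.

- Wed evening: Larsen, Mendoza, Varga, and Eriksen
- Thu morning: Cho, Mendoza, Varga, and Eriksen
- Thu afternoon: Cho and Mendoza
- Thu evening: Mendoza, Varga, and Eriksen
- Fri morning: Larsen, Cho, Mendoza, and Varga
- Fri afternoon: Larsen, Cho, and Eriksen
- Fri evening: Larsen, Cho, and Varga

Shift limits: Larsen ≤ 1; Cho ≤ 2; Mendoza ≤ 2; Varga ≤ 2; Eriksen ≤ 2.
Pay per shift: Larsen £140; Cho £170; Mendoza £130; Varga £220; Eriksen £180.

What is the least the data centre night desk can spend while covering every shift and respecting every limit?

Picking the cheapest available operator for each shift independently would cost £1100, but that ignores the shift limits.
An optimal schedule: Wed evening→Eriksen, Thu morning→Eriksen, Thu afternoon→Mendoza, Thu evening→Mendoza, Fri morning→Cho, Fri afternoon→Larsen, Fri evening→Cho+Varga.
Total: 180 + 180 + 130 + 130 + 170 + 140 + 170 + 220 = £1320.

£1320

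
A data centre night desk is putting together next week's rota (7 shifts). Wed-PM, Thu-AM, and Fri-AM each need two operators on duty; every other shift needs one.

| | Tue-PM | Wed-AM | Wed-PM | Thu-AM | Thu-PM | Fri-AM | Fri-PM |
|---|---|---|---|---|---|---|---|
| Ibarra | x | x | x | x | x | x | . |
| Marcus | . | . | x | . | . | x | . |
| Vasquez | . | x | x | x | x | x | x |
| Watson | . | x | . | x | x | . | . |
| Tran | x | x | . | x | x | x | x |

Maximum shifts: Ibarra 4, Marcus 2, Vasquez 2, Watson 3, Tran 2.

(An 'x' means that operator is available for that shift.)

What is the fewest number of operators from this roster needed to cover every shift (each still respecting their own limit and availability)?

10 slots to fill and no one can take more than 4, so at least ⌈10/4⌉ = 3 operators are needed.
Any 3 operators together have capacity at most 4+3+2 = 9 < 10 slots, so 3 can never suffice.
Ibarra, Marcus, Vasquez, and Watson alone can cover everything: Tue-PM→Ibarra, Wed-AM→Ibarra, Wed-PM→Ibarra+Marcus, Thu-AM→Ibarra+Watson, Thu-PM→Watson, Fri-AM→Marcus+Vasquez, Fri-PM→Vasquez.

4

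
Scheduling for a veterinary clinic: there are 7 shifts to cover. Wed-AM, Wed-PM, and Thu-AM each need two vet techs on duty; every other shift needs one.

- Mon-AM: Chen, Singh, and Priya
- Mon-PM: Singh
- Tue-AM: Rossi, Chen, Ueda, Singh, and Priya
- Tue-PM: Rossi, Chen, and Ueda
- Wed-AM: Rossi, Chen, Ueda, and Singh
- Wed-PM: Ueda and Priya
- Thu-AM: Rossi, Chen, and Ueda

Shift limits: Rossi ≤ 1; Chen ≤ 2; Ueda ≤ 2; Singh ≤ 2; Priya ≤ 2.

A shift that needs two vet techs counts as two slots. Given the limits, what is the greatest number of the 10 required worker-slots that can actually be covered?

Total capacity across all vet techs is 1+2+2+2+2 = 9, and 10 slots are needed, so at most 9 can be filled.
An assignment achieving 9: Mon-AM→Chen, Mon-PM→Singh, Tue-AM→Priya, Tue-PM→Rossi, Wed-AM→Singh, Wed-PM→Ueda+Priya, Thu-AM→Chen+Ueda.
Loads: Rossi 1/1, Chen 2/2, Ueda 2/2, Singh 2/2, Priya 2/2.

9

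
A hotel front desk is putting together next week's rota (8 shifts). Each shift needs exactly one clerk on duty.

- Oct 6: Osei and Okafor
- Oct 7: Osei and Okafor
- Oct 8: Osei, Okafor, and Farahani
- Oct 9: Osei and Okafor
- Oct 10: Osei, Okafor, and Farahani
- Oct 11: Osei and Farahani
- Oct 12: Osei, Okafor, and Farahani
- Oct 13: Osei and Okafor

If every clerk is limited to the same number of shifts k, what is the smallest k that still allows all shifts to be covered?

3

With 3 clerks and 8 worker-slots to fill, someone must work at least ⌈8/3⌉ = 3 shifts, so k ≥ 3.
k = 3 works: Oct 6→Osei, Oct 7→Osei, Oct 8→Okafor, Oct 9→Osei, Oct 10→Okafor, Oct 11→Farahani, Oct 12→Farahani, Oct 13→Okafor.
Loads: Osei 3, Okafor 3, Farahani 2 — all ≤ 3.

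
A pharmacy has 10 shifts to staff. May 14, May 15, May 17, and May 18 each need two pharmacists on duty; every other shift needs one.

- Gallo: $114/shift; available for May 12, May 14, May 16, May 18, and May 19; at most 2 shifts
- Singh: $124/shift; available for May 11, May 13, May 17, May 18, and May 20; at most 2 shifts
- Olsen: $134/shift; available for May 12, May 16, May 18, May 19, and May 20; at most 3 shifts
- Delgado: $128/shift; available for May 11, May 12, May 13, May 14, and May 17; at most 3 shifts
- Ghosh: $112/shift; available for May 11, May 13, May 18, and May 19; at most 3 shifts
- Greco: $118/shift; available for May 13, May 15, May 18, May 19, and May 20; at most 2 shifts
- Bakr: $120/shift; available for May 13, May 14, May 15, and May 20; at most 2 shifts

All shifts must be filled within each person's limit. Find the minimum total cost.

May 15 can only be covered by Greco and Bakr, so that assignment is forced.
May 17 can only be covered by Singh and Delgado, so that assignment is forced.
Picking the cheapest available pharmacist for each shift independently would cost $1632, but that ignores the shift limits.
An optimal schedule: May 11→Ghosh, May 12→Gallo, May 13→Delgado, May 14→Bakr+Delgado, May 15→Greco+Bakr, May 16→Gallo, May 17→Singh+Delgado, May 18→Ghosh+Singh, May 19→Ghosh, May 20→Greco.
Total: 112 + 114 + 128 + 120 + 128 + 118 + 120 + 114 + 124 + 128 + 112 + 124 + 112 + 118 = $1672.

$1672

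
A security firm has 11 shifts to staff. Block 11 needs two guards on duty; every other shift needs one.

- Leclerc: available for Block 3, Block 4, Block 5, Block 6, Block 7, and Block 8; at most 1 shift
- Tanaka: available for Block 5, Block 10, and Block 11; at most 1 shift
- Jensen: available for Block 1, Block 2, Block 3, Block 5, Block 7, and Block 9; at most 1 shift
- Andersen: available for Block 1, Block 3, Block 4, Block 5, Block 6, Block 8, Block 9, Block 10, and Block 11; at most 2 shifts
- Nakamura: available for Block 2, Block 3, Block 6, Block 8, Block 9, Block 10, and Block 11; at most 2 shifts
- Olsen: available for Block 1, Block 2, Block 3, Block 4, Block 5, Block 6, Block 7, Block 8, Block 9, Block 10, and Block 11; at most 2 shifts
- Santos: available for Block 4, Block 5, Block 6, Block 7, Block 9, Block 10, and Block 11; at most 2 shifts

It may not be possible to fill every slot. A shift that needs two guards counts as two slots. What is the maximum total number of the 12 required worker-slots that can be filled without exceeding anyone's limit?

11

Total capacity across all guards is 1+1+1+2+2+2+2 = 11, and 12 slots are needed, so at most 11 can be filled.
An assignment achieving 11: Block 1→Jensen, Block 2→Nakamura, Block 3→Andersen, Block 4→Leclerc, Block 5→Santos, Block 6→Nakamura, Block 7→Olsen, Block 8→Andersen, Block 9→Olsen, Block 10→Tanaka, Block 11→Santos.
Loads: Leclerc 1/1, Tanaka 1/1, Jensen 1/1, Andersen 2/2, Nakamura 2/2, Olsen 2/2, Santos 2/2.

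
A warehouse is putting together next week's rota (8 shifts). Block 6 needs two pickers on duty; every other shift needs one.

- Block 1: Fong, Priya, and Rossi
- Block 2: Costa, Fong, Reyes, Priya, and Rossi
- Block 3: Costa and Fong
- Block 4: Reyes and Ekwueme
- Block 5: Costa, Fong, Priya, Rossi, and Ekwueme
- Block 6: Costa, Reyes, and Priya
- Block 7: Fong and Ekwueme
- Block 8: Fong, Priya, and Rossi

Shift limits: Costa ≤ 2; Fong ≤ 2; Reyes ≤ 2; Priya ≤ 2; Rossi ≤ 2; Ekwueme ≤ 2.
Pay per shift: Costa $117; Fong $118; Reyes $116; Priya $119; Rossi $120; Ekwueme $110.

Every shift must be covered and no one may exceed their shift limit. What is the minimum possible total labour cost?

$1041

Picking the cheapest available picker for each shift independently would cost $1032, but that ignores the shift limits.
An optimal schedule: Block 1→Fong, Block 2→Reyes, Block 3→Costa, Block 4→Ekwueme, Block 5→Priya, Block 6→Reyes+Costa, Block 7→Ekwueme, Block 8→Fong.
Total: 118 + 116 + 117 + 110 + 119 + 116 + 117 + 110 + 118 = $1041.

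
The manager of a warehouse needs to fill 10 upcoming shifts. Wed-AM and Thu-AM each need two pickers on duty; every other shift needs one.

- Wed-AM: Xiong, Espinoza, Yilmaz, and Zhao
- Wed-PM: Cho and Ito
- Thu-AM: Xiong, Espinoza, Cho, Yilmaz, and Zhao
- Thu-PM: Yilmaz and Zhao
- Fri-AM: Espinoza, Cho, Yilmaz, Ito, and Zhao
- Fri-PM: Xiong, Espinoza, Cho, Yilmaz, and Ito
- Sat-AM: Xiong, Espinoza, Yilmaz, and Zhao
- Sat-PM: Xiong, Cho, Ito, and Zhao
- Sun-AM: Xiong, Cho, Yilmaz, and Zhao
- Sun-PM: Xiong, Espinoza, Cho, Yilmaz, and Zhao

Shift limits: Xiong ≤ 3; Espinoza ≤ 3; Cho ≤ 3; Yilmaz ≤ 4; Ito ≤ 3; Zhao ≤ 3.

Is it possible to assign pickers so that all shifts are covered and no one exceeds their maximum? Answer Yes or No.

One valid schedule: Wed-AM→Yilmaz+Zhao, Wed-PM→Cho, Thu-AM→Cho+Yilmaz, Thu-PM→Yilmaz, Fri-AM→Espinoza, Fri-PM→Espinoza, Sat-AM→Xiong, Sat-PM→Xiong, Sun-AM→Xiong, Sun-PM→Espinoza.
Loads: Xiong 3/3, Espinoza 3/3, Cho 2/3, Yilmaz 3/4, Ito 0/3, Zhao 1/3 — all within limits.

Yes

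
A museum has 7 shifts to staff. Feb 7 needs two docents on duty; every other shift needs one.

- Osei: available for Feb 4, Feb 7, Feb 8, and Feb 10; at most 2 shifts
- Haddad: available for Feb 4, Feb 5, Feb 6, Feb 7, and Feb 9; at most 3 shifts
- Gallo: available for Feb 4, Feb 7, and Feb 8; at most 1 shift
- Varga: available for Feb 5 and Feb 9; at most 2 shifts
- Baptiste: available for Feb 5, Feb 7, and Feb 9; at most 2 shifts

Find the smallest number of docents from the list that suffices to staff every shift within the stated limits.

8 slots to fill and no one can take more than 3, so at least ⌈8/3⌉ = 3 docents are needed.
Any 3 docents together have capacity at most 3+2+2 = 7 < 8 slots, so 3 can never suffice.
Osei, Haddad, Gallo, and Varga alone can cover everything: Feb 4→Haddad, Feb 5→Varga, Feb 6→Haddad, Feb 7→Haddad+Gallo, Feb 8→Osei, Feb 9→Varga, Feb 10→Osei.

4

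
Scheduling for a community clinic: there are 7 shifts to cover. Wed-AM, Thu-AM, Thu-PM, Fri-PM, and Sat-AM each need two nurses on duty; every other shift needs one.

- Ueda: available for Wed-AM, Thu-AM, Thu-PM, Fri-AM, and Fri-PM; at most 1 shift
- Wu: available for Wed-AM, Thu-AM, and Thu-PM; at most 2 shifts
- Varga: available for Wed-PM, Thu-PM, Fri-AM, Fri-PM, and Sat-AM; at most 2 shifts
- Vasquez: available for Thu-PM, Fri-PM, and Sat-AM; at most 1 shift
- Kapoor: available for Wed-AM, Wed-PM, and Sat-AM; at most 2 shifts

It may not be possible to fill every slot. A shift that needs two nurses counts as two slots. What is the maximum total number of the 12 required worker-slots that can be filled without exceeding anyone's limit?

Total capacity across all nurses is 1+2+2+1+2 = 8, and 12 slots are needed, so at most 8 can be filled.
An assignment achieving 8: Wed-AM→Wu+Kapoor, Wed-PM→Varga, Thu-AM→Ueda+Wu, Fri-AM→Varga, Fri-PM→Vasquez, Sat-AM→Kapoor.
Loads: Ueda 1/1, Wu 2/2, Varga 2/2, Vasquez 1/1, Kapoor 2/2.

8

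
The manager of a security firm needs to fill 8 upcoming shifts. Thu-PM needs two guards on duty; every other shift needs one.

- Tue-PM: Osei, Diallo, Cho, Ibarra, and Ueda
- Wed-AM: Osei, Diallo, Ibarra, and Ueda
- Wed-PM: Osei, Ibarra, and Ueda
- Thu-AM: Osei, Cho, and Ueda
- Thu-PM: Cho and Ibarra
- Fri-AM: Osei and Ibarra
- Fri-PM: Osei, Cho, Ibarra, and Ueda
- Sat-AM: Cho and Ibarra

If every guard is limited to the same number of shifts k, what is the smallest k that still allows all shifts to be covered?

2

With 5 guards and 9 worker-slots to fill, someone must work at least ⌈9/5⌉ = 2 shifts, so k ≥ 2.
k = 2 works: Tue-PM→Diallo, Wed-AM→Diallo, Wed-PM→Osei, Thu-AM→Ueda, Thu-PM→Cho+Ibarra, Fri-AM→Osei, Fri-PM→Ibarra, Sat-AM→Cho.
Loads: Osei 2, Diallo 2, Cho 2, Ibarra 2, Ueda 1 — all ≤ 2.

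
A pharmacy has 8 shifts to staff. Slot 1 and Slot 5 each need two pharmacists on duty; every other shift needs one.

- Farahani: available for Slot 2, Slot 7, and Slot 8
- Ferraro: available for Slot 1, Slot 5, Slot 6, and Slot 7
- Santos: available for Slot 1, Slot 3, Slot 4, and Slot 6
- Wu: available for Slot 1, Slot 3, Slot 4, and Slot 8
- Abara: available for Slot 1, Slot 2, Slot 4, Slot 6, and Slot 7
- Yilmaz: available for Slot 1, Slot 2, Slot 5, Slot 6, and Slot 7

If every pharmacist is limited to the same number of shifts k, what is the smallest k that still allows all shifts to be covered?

With 6 pharmacists and 10 worker-slots to fill, someone must work at least ⌈10/6⌉ = 2 shifts, so k ≥ 2.
k = 2 works: Slot 1→Wu+Abara, Slot 2→Farahani, Slot 3→Santos, Slot 4→Santos, Slot 5→Ferraro+Yilmaz, Slot 6→Ferraro, Slot 7→Abara, Slot 8→Farahani.
Loads: Farahani 2, Ferraro 2, Santos 2, Wu 1, Abara 2, Yilmaz 1 — all ≤ 2.

2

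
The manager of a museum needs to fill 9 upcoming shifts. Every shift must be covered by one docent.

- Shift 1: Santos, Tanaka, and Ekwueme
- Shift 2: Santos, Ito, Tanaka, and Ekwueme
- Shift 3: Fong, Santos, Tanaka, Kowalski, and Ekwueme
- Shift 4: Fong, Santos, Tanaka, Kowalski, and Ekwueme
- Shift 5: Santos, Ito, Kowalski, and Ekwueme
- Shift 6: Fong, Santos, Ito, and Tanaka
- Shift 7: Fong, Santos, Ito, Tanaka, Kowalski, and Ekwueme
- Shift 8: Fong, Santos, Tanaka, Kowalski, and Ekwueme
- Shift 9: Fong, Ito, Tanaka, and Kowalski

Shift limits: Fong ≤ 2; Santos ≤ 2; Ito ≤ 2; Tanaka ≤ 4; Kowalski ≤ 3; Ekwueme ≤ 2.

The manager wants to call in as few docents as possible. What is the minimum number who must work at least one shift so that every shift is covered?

9 slots to fill and no one can take more than 4, so at least ⌈9/4⌉ = 3 docents are needed.
Fong, Tanaka, and Kowalski alone can cover everything: Shift 1→Tanaka, Shift 2→Tanaka, Shift 3→Fong, Shift 4→Tanaka, Shift 5→Kowalski, Shift 6→Fong, Shift 7→Tanaka, Shift 8→Kowalski, Shift 9→Kowalski.

3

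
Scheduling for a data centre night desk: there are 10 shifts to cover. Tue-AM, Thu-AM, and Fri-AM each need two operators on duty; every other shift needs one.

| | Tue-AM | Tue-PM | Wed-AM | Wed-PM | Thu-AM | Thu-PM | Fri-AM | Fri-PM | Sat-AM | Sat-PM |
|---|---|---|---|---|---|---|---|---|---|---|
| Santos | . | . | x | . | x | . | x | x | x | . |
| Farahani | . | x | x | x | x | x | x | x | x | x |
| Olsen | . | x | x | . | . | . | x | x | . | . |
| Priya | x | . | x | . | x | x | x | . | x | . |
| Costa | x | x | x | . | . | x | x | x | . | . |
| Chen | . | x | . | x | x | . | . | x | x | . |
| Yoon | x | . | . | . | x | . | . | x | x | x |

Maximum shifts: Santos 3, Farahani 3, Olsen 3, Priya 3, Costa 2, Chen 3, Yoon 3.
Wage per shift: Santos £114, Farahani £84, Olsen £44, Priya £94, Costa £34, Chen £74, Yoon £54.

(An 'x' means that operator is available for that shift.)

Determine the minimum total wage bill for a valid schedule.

Picking the cheapest available operator for each shift independently would cost £612, but that ignores the shift limits.
An optimal schedule: Tue-AM→Costa+Yoon, Tue-PM→Olsen, Wed-AM→Olsen, Wed-PM→Chen, Thu-AM→Chen+Farahani, Thu-PM→Costa, Fri-AM→Olsen+Farahani, Fri-PM→Chen, Sat-AM→Yoon, Sat-PM→Yoon.
Total: 34 + 54 + 44 + 44 + 74 + 74 + 84 + 34 + 44 + 84 + 74 + 54 + 54 = £752.

£752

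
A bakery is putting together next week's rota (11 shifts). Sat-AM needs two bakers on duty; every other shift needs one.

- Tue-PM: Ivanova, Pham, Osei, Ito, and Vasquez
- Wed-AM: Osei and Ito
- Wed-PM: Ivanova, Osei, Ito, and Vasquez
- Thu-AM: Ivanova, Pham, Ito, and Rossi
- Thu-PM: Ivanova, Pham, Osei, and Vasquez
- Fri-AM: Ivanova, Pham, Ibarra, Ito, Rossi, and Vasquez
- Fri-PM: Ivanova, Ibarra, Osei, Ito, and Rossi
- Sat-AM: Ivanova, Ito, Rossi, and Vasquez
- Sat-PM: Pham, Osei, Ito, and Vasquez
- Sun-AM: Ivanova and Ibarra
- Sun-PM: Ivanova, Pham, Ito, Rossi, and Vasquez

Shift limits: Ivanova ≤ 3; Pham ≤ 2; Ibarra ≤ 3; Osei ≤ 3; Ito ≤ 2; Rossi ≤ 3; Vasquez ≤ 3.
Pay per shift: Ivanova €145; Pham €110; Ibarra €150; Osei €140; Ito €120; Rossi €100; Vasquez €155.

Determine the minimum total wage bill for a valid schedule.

Picking the cheapest available baker for each shift independently would cost €1335, but that ignores the shift limits.
An optimal schedule: Tue-PM→Osei, Wed-AM→Ito, Wed-PM→Ito, Thu-AM→Rossi, Thu-PM→Pham, Fri-AM→Pham, Fri-PM→Osei, Sat-AM→Rossi+Ivanova, Sat-PM→Osei, Sun-AM→Ivanova, Sun-PM→Rossi.
Total: 140 + 120 + 120 + 100 + 110 + 110 + 140 + 100 + 145 + 140 + 145 + 100 = €1470.

€1470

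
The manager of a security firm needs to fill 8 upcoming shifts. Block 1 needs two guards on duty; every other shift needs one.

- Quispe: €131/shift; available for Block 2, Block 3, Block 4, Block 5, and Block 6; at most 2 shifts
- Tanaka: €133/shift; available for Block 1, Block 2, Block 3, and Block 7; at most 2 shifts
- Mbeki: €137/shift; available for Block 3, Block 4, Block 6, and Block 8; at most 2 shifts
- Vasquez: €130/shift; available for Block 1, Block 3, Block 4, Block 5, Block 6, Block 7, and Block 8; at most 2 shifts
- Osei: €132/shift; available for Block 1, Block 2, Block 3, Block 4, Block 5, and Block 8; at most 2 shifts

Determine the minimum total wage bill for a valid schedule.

Picking the cheapest available guard for each shift independently would cost €1173, but that ignores the shift limits.
An optimal schedule: Block 1→Vasquez+Osei, Block 2→Tanaka, Block 3→Tanaka, Block 4→Mbeki, Block 5→Quispe, Block 6→Quispe, Block 7→Vasquez, Block 8→Osei.
Total: 130 + 132 + 133 + 133 + 137 + 131 + 131 + 130 + 132 = €1189.

€1189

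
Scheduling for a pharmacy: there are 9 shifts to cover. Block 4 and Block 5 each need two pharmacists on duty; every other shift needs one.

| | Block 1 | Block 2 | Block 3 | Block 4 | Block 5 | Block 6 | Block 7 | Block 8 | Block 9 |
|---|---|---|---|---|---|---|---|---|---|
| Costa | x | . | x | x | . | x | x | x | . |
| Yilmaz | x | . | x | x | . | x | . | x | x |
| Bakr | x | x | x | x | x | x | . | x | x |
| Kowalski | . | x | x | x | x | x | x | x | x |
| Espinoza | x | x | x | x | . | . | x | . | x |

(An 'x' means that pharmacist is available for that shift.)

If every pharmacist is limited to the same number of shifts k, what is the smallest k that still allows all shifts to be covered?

3

With 5 pharmacists and 11 worker-slots to fill, someone must work at least ⌈11/5⌉ = 3 shifts, so k ≥ 3.
k = 3 works: Block 1→Costa, Block 2→Bakr, Block 3→Yilmaz, Block 4→Bakr+Kowalski, Block 5→Bakr+Kowalski, Block 6→Costa, Block 7→Costa, Block 8→Yilmaz, Block 9→Yilmaz.
Loads: Costa 3, Yilmaz 3, Bakr 3, Kowalski 2, Espinoza 0 — all ≤ 3.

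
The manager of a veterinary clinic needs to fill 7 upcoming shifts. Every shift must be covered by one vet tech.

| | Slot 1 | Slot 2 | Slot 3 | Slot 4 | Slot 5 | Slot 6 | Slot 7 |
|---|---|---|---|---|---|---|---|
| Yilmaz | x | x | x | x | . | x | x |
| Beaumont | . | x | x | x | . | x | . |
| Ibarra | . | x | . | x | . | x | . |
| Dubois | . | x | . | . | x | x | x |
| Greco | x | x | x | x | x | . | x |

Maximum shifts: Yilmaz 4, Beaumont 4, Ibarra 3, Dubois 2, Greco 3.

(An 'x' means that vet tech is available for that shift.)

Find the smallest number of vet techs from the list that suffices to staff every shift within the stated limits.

7 slots to fill and no one can take more than 4, so at least ⌈7/4⌉ = 2 vet techs are needed.
Yilmaz and Greco alone can cover everything: Slot 1→Yilmaz, Slot 2→Yilmaz, Slot 3→Yilmaz, Slot 4→Greco, Slot 5→Greco, Slot 6→Yilmaz, Slot 7→Greco.

2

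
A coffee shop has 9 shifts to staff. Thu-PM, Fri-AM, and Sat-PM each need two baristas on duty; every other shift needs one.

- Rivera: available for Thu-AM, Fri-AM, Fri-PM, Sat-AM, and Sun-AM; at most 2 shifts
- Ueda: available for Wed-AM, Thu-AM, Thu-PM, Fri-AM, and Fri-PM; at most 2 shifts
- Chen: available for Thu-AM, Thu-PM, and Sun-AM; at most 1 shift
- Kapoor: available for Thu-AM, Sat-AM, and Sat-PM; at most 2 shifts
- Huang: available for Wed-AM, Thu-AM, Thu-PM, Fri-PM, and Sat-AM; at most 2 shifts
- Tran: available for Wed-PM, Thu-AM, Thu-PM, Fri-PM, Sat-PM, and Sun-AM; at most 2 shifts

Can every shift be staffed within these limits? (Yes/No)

No

Total capacity is 2+2+1+2+2+2 = 11 but 12 worker-slots are needed — infeasible.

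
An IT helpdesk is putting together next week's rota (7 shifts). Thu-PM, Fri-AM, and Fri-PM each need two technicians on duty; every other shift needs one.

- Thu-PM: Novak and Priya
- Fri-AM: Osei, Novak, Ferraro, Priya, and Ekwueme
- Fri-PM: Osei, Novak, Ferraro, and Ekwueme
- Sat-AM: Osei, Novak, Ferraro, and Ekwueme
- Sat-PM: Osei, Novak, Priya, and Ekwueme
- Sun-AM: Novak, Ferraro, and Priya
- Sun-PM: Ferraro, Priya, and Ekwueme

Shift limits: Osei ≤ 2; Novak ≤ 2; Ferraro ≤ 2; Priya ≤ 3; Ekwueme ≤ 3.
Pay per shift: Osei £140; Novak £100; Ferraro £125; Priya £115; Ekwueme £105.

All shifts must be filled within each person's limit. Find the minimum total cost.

£1110

Thu-PM can only be covered by Novak and Priya, so that assignment is forced.
Picking the cheapest available technician for each shift independently would cost £1030, but that ignores the shift limits.
An optimal schedule: Thu-PM→Novak+Priya, Fri-AM→Priya+Ferraro, Fri-PM→Ekwueme+Ferraro, Sat-AM→Ekwueme, Sat-PM→Priya, Sun-AM→Novak, Sun-PM→Ekwueme.
Total: 100 + 115 + 115 + 125 + 105 + 125 + 105 + 115 + 100 + 105 = £1110.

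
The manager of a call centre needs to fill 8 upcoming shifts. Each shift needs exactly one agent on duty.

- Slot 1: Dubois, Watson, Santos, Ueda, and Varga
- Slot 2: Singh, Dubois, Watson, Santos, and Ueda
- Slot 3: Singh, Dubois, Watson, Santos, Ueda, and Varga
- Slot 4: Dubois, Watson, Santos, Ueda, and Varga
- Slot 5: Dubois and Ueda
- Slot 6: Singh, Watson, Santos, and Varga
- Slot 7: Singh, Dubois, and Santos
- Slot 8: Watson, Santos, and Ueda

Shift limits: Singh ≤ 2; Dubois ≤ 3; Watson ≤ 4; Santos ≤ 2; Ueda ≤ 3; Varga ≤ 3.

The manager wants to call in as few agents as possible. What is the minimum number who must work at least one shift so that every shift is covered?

8 slots to fill and no one can take more than 4, so at least ⌈8/4⌉ = 2 agents are needed.
Any 2 agents together have capacity at most 4+3 = 7 < 8 slots, so 2 can never suffice.
Singh, Dubois, and Watson alone can cover everything: Slot 1→Dubois, Slot 2→Watson, Slot 3→Watson, Slot 4→Dubois, Slot 5→Dubois, Slot 6→Singh, Slot 7→Singh, Slot 8→Watson.

3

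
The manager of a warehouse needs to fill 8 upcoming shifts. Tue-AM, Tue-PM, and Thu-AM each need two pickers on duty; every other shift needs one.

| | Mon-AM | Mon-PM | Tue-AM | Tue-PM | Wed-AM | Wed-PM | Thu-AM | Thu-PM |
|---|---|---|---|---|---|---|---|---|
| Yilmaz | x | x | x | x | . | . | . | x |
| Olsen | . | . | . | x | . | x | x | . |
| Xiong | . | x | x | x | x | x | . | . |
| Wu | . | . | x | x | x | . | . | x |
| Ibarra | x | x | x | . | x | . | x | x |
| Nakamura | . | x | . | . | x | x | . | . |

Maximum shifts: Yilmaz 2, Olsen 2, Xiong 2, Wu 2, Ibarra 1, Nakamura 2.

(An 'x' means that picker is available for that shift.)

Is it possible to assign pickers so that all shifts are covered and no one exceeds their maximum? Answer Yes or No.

Thu-AM can only be covered by Olsen and Ibarra, so that assignment is forced.
One valid schedule: Mon-AM→Yilmaz, Mon-PM→Nakamura, Tue-AM→Xiong+Wu, Tue-PM→Xiong+Wu, Wed-AM→Nakamura, Wed-PM→Olsen, Thu-AM→Olsen+Ibarra, Thu-PM→Yilmaz.
Loads: Yilmaz 2/2, Olsen 2/2, Xiong 2/2, Wu 2/2, Ibarra 1/1, Nakamura 2/2 — all within limits.

Yes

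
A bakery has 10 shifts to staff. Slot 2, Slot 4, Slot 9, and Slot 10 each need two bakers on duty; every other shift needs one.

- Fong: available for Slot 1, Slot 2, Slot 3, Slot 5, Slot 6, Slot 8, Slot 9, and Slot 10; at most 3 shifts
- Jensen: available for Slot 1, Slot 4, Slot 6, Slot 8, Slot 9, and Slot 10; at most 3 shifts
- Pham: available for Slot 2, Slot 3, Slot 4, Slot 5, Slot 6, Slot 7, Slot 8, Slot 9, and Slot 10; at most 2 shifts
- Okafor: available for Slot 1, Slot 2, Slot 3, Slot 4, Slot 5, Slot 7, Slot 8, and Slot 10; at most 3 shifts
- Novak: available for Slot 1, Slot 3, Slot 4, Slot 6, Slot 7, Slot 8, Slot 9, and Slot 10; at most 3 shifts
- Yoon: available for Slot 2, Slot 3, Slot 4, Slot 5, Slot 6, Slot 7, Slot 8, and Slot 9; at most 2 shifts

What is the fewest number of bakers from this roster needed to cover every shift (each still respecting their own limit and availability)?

5

14 slots to fill and no one can take more than 3, so at least ⌈14/3⌉ = 5 bakers are needed.
Fong, Jensen, Pham, Okafor, and Novak alone can cover everything: Slot 1→Fong, Slot 2→Fong+Pham, Slot 3→Okafor, Slot 4→Okafor+Novak, Slot 5→Fong, Slot 6→Jensen, Slot 7→Pham, Slot 8→Jensen, Slot 9→Jensen+Novak, Slot 10→Okafor+Novak.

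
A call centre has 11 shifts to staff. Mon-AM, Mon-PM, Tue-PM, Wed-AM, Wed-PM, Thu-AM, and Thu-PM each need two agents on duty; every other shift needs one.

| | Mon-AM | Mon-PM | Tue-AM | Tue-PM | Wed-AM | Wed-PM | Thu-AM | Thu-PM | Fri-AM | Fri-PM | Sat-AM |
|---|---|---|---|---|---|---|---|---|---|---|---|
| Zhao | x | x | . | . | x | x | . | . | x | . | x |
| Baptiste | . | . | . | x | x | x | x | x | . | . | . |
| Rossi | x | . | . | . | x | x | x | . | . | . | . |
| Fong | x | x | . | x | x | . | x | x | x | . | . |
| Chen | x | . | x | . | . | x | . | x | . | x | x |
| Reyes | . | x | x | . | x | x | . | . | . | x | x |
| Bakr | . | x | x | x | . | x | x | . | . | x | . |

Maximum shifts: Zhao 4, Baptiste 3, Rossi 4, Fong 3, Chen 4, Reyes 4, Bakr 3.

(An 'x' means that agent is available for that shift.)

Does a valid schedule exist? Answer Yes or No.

One valid schedule: Mon-AM→Zhao+Rossi, Mon-PM→Zhao+Fong, Tue-AM→Chen, Tue-PM→Baptiste+Fong, Wed-AM→Rossi+Reyes, Wed-PM→Rossi+Chen, Thu-AM→Baptiste+Rossi, Thu-PM→Baptiste+Fong, Fri-AM→Zhao, Fri-PM→Chen, Sat-AM→Zhao.
Loads: Zhao 4/4, Baptiste 3/3, Rossi 4/4, Fong 3/3, Chen 3/4, Reyes 1/4, Bakr 0/3 — all within limits.

Yes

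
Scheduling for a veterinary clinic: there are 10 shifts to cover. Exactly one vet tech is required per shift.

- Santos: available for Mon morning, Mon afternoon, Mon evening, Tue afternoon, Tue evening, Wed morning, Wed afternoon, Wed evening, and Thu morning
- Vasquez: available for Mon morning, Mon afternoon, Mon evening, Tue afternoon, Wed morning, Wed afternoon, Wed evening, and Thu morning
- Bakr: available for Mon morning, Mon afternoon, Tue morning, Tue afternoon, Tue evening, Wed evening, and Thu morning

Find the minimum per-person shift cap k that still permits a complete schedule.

With 3 vet techs and 10 worker-slots to fill, someone must work at least ⌈10/3⌉ = 4 shifts, so k ≥ 4.
k = 4 works: Mon morning→Vasquez, Mon afternoon→Vasquez, Mon evening→Santos, Tue morning→Bakr, Tue afternoon→Vasquez, Tue evening→Santos, Wed morning→Santos, Wed afternoon→Santos, Wed evening→Vasquez, Thu morning→Bakr.
Loads: Santos 4, Vasquez 4, Bakr 2 — all ≤ 4.

4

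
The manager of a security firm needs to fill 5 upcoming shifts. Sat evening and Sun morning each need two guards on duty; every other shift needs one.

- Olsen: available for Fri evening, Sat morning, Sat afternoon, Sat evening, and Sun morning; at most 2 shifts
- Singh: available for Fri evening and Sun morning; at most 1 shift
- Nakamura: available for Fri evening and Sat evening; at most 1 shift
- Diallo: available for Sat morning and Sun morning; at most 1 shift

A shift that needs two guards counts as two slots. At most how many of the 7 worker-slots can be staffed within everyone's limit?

Total capacity across all guards is 2+1+1+1 = 5, and 7 slots are needed, so at most 5 can be filled.
An assignment achieving 5: Fri evening→Singh, Sat morning→Olsen, Sat afternoon→Olsen, Sat evening→Nakamura, Sun morning→Diallo.
Loads: Olsen 2/2, Singh 1/1, Nakamura 1/1, Diallo 1/1.

5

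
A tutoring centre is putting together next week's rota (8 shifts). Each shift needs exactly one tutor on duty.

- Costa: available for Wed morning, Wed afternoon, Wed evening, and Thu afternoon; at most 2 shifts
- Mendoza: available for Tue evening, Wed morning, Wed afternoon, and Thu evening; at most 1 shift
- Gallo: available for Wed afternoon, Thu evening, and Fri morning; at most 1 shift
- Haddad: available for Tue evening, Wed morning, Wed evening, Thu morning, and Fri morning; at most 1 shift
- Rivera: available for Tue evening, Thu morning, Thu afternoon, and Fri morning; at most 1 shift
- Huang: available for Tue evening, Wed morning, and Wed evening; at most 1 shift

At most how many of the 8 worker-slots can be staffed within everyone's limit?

7

Total capacity across all tutors is 2+1+1+1+1+1 = 7, and 8 slots are needed, so at most 7 can be filled.
An assignment achieving 7: Tue evening→Rivera, Wed afternoon→Costa, Wed evening→Huang, Thu morning→Haddad, Thu afternoon→Costa, Thu evening→Mendoza, Fri morning→Gallo.
Loads: Costa 2/2, Mendoza 1/1, Gallo 1/1, Haddad 1/1, Rivera 1/1, Huang 1/1.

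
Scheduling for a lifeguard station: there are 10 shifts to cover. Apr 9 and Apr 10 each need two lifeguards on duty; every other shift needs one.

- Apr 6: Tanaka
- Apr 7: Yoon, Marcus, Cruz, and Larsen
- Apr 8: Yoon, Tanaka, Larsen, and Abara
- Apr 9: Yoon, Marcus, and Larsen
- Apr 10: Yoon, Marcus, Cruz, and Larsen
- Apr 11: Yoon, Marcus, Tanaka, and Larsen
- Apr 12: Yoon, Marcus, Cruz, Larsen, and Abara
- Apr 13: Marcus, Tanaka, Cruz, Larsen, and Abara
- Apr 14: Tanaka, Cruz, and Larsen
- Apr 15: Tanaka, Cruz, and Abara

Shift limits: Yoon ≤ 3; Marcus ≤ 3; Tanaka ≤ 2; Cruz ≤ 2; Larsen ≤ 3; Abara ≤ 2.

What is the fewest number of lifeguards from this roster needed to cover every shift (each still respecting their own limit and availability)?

5

12 slots to fill and no one can take more than 3, so at least ⌈12/3⌉ = 4 lifeguards are needed.
Any 4 lifeguards together have capacity at most 3+3+3+2 = 11 < 12 slots, so 4 can never suffice.
Yoon, Marcus, Tanaka, Cruz, and Larsen alone can cover everything: Apr 6→Tanaka, Apr 7→Yoon, Apr 8→Yoon, Apr 9→Yoon+Marcus, Apr 10→Cruz+Larsen, Apr 11→Marcus, Apr 12→Marcus, Apr 13→Larsen, Apr 14→Cruz, Apr 15→Tanaka.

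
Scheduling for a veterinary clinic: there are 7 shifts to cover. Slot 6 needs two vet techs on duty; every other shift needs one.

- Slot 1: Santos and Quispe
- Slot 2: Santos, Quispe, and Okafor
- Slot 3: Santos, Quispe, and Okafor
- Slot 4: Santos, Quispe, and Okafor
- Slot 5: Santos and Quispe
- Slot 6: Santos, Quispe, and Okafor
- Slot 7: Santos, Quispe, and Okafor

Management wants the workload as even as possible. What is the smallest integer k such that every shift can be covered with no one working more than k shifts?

With 3 vet techs and 8 worker-slots to fill, someone must work at least ⌈8/3⌉ = 3 shifts, so k ≥ 3.
k = 3 works: Slot 1→Santos, Slot 2→Santos, Slot 3→Quispe, Slot 4→Quispe, Slot 5→Santos, Slot 6→Quispe+Okafor, Slot 7→Okafor.
Loads: Santos 3, Quispe 3, Okafor 2 — all ≤ 3.

3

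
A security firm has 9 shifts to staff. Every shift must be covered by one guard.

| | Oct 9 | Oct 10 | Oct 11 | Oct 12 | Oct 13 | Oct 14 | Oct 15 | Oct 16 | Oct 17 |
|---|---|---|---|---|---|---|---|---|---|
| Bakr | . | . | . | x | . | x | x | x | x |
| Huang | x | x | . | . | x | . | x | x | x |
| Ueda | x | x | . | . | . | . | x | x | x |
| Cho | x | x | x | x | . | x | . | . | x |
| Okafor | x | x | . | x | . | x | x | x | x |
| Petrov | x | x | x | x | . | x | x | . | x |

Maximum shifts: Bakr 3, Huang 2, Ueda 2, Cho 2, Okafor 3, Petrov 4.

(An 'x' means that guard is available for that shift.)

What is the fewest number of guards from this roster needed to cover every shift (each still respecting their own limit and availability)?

9 slots to fill and no one can take more than 4, so at least ⌈9/4⌉ = 3 guards are needed.
Bakr, Huang, and Petrov alone can cover everything: Oct 9→Huang, Oct 10→Petrov, Oct 11→Petrov, Oct 12→Bakr, Oct 13→Huang, Oct 14→Bakr, Oct 15→Petrov, Oct 16→Bakr, Oct 17→Petrov.

3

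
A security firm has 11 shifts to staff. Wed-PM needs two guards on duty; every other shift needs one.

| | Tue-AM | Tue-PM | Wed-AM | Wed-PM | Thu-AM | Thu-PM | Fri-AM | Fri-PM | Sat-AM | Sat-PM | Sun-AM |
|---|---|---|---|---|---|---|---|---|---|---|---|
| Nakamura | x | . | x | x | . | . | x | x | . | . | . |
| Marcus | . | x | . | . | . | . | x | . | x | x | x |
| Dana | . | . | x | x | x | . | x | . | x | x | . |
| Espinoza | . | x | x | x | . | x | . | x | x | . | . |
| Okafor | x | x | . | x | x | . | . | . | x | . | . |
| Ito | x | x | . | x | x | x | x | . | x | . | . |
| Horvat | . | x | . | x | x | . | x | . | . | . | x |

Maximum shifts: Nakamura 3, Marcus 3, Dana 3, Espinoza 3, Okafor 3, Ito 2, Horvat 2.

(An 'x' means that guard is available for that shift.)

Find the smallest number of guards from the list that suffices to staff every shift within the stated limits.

4

12 slots to fill and no one can take more than 3, so at least ⌈12/3⌉ = 4 guards are needed.
Nakamura, Marcus, Dana, and Espinoza alone can cover everything: Tue-AM→Nakamura, Tue-PM→Marcus, Wed-AM→Nakamura, Wed-PM→Dana+Espinoza, Thu-AM→Dana, Thu-PM→Espinoza, Fri-AM→Dana, Fri-PM→Nakamura, Sat-AM→Espinoza, Sat-PM→Marcus, Sun-AM→Marcus.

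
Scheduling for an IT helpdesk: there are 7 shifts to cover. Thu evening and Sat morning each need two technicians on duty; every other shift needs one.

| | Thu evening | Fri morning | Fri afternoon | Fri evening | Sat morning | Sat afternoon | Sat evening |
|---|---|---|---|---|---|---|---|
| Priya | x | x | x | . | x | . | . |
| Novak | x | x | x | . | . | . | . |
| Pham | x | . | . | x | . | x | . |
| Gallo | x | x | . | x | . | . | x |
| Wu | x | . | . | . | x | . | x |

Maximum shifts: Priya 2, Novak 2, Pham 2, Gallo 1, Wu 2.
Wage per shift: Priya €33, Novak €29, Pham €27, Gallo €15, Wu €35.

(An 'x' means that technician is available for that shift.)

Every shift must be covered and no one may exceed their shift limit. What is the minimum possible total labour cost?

Sat morning can only be covered by Priya and Wu, so that assignment is forced.
Sat afternoon can only be covered by Pham, so that assignment is forced.
Picking the cheapest available technician for each shift independently would cost €211, but that ignores the shift limits.
An optimal schedule: Thu evening→Novak+Wu, Fri morning→Novak, Fri afternoon→Priya, Fri evening→Pham, Sat morning→Priya+Wu, Sat afternoon→Pham, Sat evening→Gallo.
Total: 29 + 35 + 29 + 33 + 27 + 33 + 35 + 27 + 15 = €263.

€263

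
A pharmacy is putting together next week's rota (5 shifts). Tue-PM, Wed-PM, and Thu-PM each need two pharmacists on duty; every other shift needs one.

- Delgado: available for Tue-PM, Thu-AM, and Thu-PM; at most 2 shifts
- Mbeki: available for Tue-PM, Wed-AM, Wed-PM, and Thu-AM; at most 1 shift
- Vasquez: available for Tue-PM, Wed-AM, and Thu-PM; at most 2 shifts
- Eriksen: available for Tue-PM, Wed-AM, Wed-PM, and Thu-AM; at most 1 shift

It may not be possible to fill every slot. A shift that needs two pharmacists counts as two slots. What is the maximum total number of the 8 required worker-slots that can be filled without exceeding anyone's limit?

Total capacity across all pharmacists is 2+1+2+1 = 6, and 8 slots are needed, so at most 6 can be filled.
An assignment achieving 6: Wed-AM→Vasquez, Wed-PM→Mbeki+Eriksen, Thu-AM→Delgado, Thu-PM→Delgado+Vasquez.
Loads: Delgado 2/2, Mbeki 1/1, Vasquez 2/2, Eriksen 1/1.

6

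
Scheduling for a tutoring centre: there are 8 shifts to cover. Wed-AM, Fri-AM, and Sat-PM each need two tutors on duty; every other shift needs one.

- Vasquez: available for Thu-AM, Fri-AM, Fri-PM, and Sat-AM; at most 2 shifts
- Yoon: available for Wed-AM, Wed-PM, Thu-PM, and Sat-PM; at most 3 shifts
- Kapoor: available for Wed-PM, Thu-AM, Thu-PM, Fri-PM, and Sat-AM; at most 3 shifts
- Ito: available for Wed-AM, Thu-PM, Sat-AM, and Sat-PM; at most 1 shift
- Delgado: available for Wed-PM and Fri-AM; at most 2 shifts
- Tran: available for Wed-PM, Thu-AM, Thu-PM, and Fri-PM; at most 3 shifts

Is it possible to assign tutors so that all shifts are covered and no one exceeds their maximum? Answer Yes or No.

Total capacity is 14 and 11 slots are needed, so capacity alone doesn't rule it out.
Shifts {Wed-AM, Sat-PM} need 4 worker-slots in total, but the tutors available for any of those shifts (Yoon and Ito) can supply at most 3 among them. So no valid schedule exists.

No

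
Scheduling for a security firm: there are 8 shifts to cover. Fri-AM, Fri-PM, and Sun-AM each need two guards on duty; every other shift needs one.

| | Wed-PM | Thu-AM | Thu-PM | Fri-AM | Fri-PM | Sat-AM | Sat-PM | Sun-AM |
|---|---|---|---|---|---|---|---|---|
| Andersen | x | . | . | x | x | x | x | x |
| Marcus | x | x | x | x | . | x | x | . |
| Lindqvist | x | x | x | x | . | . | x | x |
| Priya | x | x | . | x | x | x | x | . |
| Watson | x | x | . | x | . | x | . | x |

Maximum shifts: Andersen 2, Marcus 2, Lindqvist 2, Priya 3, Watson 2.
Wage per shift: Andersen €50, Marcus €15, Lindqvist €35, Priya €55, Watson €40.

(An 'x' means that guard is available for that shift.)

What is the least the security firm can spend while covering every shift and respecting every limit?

€445

Fri-PM can only be covered by Andersen and Priya, so that assignment is forced.
Picking the cheapest available guard for each shift independently would cost €305, but that ignores the shift limits.
An optimal schedule: Wed-PM→Watson, Thu-AM→Marcus, Thu-PM→Marcus, Fri-AM→Priya+Watson, Fri-PM→Andersen+Priya, Sat-AM→Priya, Sat-PM→Lindqvist, Sun-AM→Andersen+Lindqvist.
Total: 40 + 15 + 15 + 55 + 40 + 50 + 55 + 55 + 35 + 50 + 35 = €445.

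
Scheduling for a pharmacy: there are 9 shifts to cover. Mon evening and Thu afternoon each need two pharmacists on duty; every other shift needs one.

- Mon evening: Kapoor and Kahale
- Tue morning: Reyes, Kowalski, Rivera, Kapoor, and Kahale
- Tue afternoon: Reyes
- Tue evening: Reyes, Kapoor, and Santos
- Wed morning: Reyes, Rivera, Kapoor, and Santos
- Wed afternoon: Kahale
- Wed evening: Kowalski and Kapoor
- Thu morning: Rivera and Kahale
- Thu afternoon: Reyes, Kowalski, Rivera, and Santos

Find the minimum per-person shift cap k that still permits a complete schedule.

With 6 pharmacists and 11 worker-slots to fill, someone must work at least ⌈11/6⌉ = 2 shifts, so k ≥ 2.
k = 2 works: Mon evening→Kapoor+Kahale, Tue morning→Kapoor, Tue afternoon→Reyes, Tue evening→Reyes, Wed morning→Rivera, Wed afternoon→Kahale, Wed evening→Kowalski, Thu morning→Rivera, Thu afternoon→Kowalski+Santos.
Loads: Reyes 2, Kowalski 2, Rivera 2, Kapoor 2, Kahale 2, Santos 1 — all ≤ 2.

2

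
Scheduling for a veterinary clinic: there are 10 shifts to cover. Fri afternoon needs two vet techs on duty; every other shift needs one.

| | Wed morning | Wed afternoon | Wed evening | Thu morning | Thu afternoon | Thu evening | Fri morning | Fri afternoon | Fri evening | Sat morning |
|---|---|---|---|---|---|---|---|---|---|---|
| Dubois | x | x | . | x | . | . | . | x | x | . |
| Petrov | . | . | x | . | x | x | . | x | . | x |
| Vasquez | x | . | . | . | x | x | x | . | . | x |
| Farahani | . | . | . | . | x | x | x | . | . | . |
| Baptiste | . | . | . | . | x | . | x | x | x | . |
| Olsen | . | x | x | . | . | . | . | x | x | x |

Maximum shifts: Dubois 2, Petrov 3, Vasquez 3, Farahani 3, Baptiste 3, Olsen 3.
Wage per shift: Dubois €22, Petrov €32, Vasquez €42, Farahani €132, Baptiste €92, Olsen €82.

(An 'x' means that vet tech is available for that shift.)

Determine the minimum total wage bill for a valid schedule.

Thu morning can only be covered by Dubois, so that assignment is forced.
Picking the cheapest available vet tech for each shift independently would cost €312, but that ignores the shift limits.
An optimal schedule: Wed morning→Dubois, Wed afternoon→Olsen, Wed evening→Petrov, Thu morning→Dubois, Thu afternoon→Vasquez, Thu evening→Petrov, Fri morning→Vasquez, Fri afternoon→Petrov+Olsen, Fri evening→Olsen, Sat morning→Vasquez.
Total: 22 + 82 + 32 + 22 + 42 + 32 + 42 + 32 + 82 + 82 + 42 = €512.

€512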